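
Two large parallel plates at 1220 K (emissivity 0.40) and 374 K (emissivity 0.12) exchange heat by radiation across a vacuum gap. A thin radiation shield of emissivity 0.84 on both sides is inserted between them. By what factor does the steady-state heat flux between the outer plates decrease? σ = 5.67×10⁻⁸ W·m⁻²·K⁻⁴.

factor ≈ 1.14

Without shield: q₀ = σΔ(T⁴)/(1/ε₁+1/ε₂−1) with denominator 9.833.
With shield the two gaps are in series; the resistances add: (1/ε₁+1/ε_s−1)+(1/ε_s+1/ε₂−1) = 2.690+8.524 = 11.21.
Heat-flux ratio q₀/q = 11.21/9.833.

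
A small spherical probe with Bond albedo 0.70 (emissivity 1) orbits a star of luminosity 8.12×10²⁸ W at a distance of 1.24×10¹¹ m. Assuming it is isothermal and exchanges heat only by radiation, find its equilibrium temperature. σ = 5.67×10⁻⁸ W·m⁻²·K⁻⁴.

First find the stellar flux at distance d: S = L/(4πd²) = 8.12×10²⁸/(4π·(1.24×10¹¹)²) = 4.202×10⁵ W/m².
For an isothermal sphere, absorbed (1−a)S·πr² = emitted σ·4πr²·T⁴, so T⁴ = (1−a)S/(4σ).
T⁴ = 0.300·4.202×10⁵/(4·5.67×10⁻⁸) = 5.559×10¹¹ K⁴.

T ≈ 863 K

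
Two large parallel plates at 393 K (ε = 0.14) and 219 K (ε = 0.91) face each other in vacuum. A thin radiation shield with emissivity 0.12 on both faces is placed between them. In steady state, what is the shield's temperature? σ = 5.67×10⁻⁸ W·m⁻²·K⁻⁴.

T_s ≈ 318 K

In steady state the net flux on the hot side equals that on the cold side.
σ(T₁⁴−T_s⁴)/D₁ = σ(T_s⁴−T₂⁴)/D₂, with D₁ = 1/ε₁+1/ε_s−1 = 14.48, D₂ = 1/ε_s+1/ε₂−1 = 8.432.
Solve for T_s⁴: T_s⁴ = (D₂·T₁⁴ + D₁·T₂⁴)/(D₁+D₂) = 1.023×10¹⁰ K⁴.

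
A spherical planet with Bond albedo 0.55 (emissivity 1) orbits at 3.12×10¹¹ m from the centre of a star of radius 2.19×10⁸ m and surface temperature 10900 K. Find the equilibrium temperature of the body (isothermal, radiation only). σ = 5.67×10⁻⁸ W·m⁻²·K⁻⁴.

The star's surface emits σT_*⁴; at distance d the flux is S = σT_*⁴(R_*/d)².
S = 5.67×10⁻⁸·(10900)⁴·(2.19×10⁸/3.12×10¹¹)² = 394.3 W/m².
For an isothermal sphere T⁴ = (1−a)S/(4σ) = 7.824×10⁸ K⁴.

T ≈ 167 K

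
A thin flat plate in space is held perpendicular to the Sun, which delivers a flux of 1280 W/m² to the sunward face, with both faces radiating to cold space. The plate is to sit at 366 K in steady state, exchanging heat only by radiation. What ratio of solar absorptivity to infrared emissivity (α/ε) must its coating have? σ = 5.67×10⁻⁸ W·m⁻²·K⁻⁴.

Balance: αS·A = εσ·2A·T⁴ ⇒ α/ε = 2σT⁴/S.
α/ε = 2·5.67×10⁻⁸·(366)⁴/1280 = 2·5.67×10⁻⁸·1.794×10¹⁰/1280.

α/ε ≈ 1.59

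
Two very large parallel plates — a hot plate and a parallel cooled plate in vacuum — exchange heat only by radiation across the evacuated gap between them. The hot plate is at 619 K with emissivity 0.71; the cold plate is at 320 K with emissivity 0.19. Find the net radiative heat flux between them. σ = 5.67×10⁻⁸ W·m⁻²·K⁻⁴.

q ≈ 1360 W/m²

For two infinite grey parallel plates, q = σ(T₁⁴ − T₂⁴)/(1/ε₁ + 1/ε₂ − 1).
T₁⁴ − T₂⁴ = 1.468×10¹¹ − 1.049×10¹⁰ = 1.363×10¹¹ K⁴.
1/ε₁ + 1/ε₂ − 1 = 1.408 + 5.263 − 1 = 5.672.
q = 5.67×10⁻⁸ × 1.363×10¹¹ / 5.672.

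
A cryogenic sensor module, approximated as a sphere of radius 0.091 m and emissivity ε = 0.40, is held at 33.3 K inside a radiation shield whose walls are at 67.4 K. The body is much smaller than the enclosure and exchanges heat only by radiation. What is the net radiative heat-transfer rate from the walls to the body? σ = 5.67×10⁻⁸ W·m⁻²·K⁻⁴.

P_net ≈ 0.0458 W

For a small grey body in a large enclosure: P_net = εσA(T_body⁴ − T_wall⁴).
A = 4πr² = 0.1041 m²; T_body⁴ − T_wall⁴ = 1.230×10⁶ − 2.064×10⁷ = -1.941×10⁷ K⁴.
|P_net| = 0.40·5.67×10⁻⁸·0.1041·1.941×10⁷.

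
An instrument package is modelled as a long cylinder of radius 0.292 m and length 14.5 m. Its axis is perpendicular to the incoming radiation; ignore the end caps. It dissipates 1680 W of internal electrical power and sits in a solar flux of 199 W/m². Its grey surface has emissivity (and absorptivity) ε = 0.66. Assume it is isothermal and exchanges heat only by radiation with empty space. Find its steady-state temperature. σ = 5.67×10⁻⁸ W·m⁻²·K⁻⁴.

T ≈ 230 K

At steady state, absorbed solar power + internal power = radiated power.
Absorbed: α·S·A_cross = 0.66·199·8.468 = 1112 W (cross-section 2rL).
Total input = 1112 + 1680 = 2792 W.
Radiated: εσ·A_surf·T⁴ with A_surf = 2πrL = 26.60 m².
T⁴ = 2792/(0.66·5.67×10⁻⁸·26.60) = 2.805×10⁹ K⁴.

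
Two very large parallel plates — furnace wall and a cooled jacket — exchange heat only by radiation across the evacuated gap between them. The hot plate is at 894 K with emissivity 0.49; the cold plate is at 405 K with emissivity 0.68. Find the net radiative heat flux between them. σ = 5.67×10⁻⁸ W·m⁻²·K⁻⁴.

q ≈ 13800 W/m²

For two infinite grey parallel plates, q = σ(T₁⁴ − T₂⁴)/(1/ε₁ + 1/ε₂ − 1).
T₁⁴ − T₂⁴ = 6.388×10¹¹ − 2.690×10¹⁰ = 6.119×10¹¹ K⁴.
1/ε₁ + 1/ε₂ − 1 = 2.041 + 1.471 − 1 = 2.511.
q = 5.67×10⁻⁸ × 6.119×10¹¹ / 2.511.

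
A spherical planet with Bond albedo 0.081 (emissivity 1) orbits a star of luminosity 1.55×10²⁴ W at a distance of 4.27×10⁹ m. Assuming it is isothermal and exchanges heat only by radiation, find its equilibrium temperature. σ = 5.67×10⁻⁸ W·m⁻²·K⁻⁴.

First find the stellar flux at distance d: S = L/(4πd²) = 1.55×10²⁴/(4π·(4.27×10⁹)²) = 6765 W/m².
For an isothermal sphere, absorbed (1−a)S·πr² = emitted σ·4πr²·T⁴, so T⁴ = (1−a)S/(4σ).
T⁴ = 0.919·6765/(4·5.67×10⁻⁸) = 2.741×10¹⁰ K⁴.

T ≈ 407 K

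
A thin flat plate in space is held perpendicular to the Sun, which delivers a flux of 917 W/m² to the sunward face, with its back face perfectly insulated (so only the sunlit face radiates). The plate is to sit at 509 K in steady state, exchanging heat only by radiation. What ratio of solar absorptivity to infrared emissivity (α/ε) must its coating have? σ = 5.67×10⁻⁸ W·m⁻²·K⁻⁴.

Balance: αS·A = εσ·1A·T⁴ ⇒ α/ε = σT⁴/S.
α/ε = 5.67×10⁻⁸·(509)⁴/917 = 5.67×10⁻⁸·6.712×10¹⁰/917.

α/ε ≈ 4.15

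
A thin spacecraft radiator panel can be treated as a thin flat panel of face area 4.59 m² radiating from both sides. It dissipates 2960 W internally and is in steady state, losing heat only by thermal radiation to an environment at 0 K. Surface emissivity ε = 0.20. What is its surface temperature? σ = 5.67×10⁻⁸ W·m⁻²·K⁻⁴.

Steady state: internal power = radiated power, P = εσA T⁴.
Radiating area A = 2·4.59 = 9.180 m².
T⁴ = P/(εσA) = 2960/(0.20·5.67×10⁻⁸·9.180) = 2.843×10¹⁰ K⁴.
T = (2.843×10¹⁰)^(1/4).

T ≈ 411 K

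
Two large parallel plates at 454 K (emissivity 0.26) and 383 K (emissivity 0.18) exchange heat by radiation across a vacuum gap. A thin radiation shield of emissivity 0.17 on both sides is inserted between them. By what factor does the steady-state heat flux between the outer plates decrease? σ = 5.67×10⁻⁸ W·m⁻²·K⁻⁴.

factor ≈ 2.28

Without shield: q₀ = σΔ(T⁴)/(1/ε₁+1/ε₂−1) with denominator 8.402.
With shield the two gaps are in series; the resistances add: (1/ε₁+1/ε_s−1)+(1/ε_s+1/ε₂−1) = 8.729+10.44 = 19.17.
Heat-flux ratio q₀/q = 19.17/8.402.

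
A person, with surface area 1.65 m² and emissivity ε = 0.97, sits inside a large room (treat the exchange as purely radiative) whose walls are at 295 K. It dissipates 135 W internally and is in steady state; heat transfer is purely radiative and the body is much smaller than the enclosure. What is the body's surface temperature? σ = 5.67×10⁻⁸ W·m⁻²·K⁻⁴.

For a small grey body in a large enclosure, net radiated power = εσA(T⁴ − T_w⁴).
Steady state: P = εσA(T⁴ − T_w⁴) with A = 1.65 m².
T⁴ = P/(εσA) + T_w⁴ = 135/(0.97·5.67×10⁻⁸·1.650) + (295)⁴
    = 1.488×10⁹ + 7.573×10⁹ = 9.061×10⁹ K⁴.

T ≈ 309 K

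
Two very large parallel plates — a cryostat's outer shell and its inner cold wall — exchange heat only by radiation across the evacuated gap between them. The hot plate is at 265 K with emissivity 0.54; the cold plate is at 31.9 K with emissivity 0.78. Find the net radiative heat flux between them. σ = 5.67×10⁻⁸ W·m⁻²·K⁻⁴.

For two infinite grey parallel plates, q = σ(T₁⁴ − T₂⁴)/(1/ε₁ + 1/ε₂ − 1).
T₁⁴ − T₂⁴ = 4.932×10⁹ − 1.036×10⁶ = 4.931×10⁹ K⁴.
1/ε₁ + 1/ε₂ − 1 = 1.852 + 1.282 − 1 = 2.134.
q = 5.67×10⁻⁸ × 4.931×10⁹ / 2.134.

q ≈ 131 W/m²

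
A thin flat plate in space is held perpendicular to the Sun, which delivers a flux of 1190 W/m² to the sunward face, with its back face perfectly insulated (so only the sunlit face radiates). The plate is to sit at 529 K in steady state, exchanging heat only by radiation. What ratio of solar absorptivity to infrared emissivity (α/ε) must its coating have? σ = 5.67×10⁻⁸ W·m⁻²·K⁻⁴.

α/ε ≈ 3.73

Balance: αS·A = εσ·1A·T⁴ ⇒ α/ε = σT⁴/S.
α/ε = 5.67×10⁻⁸·(529)⁴/1190 = 5.67×10⁻⁸·7.831×10¹⁰/1190.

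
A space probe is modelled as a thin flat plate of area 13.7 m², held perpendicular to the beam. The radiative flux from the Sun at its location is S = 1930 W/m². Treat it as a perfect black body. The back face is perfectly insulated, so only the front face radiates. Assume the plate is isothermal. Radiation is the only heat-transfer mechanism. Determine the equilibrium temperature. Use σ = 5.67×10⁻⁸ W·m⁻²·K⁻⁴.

T ≈ 430 K

At equilibrium, absorbed power = emitted power.
Absorbing cross-section = A = 13.70 m²; emitting surface = A = 13.70 m² (ratio 1).
S·A_cross = εσ·A_surf·T⁴  ⇒  T⁴ = S/(1σ).
T⁴ = 1.00·1930/(1·5.67×10⁻⁸) = 3.404×10¹⁰ K⁴.
T = (3.404×10¹⁰)^(1/4).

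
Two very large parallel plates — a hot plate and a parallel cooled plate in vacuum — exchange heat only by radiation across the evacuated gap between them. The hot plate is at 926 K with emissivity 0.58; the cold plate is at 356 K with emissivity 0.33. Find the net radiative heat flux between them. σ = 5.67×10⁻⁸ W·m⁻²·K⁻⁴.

q ≈ 10900 W/m²

For two infinite grey parallel plates, q = σ(T₁⁴ − T₂⁴)/(1/ε₁ + 1/ε₂ − 1).
T₁⁴ − T₂⁴ = 7.353×10¹¹ − 1.606×10¹⁰ = 7.192×10¹¹ K⁴.
1/ε₁ + 1/ε₂ − 1 = 1.724 + 3.030 − 1 = 3.754.
q = 5.67×10⁻⁸ × 7.192×10¹¹ / 3.754.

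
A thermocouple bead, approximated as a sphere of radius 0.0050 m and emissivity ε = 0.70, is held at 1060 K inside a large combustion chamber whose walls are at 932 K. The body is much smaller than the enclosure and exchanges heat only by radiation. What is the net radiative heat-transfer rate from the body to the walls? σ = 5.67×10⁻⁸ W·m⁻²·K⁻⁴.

For a small grey body in a large enclosure: P_net = εσA(T_body⁴ − T_wall⁴).
A = 4πr² = 3.142×10⁻⁴ m²; T_body⁴ − T_wall⁴ = 1.262×10¹² − 7.545×10¹¹ = 5.080×10¹¹ K⁴.
|P_net| = 0.70·5.67×10⁻⁸·3.142×10⁻⁴·5.080×10¹¹.

P_net ≈ 6.33 W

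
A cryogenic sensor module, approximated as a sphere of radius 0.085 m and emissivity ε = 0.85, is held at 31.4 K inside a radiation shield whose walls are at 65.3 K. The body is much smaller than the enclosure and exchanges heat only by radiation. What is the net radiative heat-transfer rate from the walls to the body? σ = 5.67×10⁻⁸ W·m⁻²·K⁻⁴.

P_net ≈ 0.0753 W

For a small grey body in a large enclosure: P_net = εσA(T_body⁴ − T_wall⁴).
A = 4πr² = 0.09079 m²; T_body⁴ − T_wall⁴ = 9.721×10⁵ − 1.818×10⁷ = -1.721×10⁷ K⁴.
|P_net| = 0.85·5.67×10⁻⁸·0.09079·1.721×10⁷.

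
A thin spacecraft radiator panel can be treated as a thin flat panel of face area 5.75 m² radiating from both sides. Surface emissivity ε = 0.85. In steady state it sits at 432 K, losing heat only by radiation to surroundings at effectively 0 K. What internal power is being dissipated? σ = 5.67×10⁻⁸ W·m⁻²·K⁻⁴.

P ≈ 19300 W

Steady state: P = εσA T⁴.
A = 2·5.75 = 11.50 m²; T⁴ = (432)⁴ = 3.483×10¹⁰ K⁴.
P = 0.85 × 5.67×10⁻⁸ × 11.50 × 3.483×10¹⁰.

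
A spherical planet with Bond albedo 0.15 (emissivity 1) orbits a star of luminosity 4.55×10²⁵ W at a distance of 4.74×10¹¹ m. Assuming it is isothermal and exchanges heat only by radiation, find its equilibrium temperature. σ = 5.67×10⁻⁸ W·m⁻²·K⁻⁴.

T ≈ 88.2 K

First find the stellar flux at distance d: S = L/(4πd²) = 4.55×10²⁵/(4π·(4.74×10¹¹)²) = 16.12 W/m².
For an isothermal sphere, absorbed (1−a)S·πr² = emitted σ·4πr²·T⁴, so T⁴ = (1−a)S/(4σ).
T⁴ = 0.850·16.12/(4·5.67×10⁻⁸) = 6.040×10⁷ K⁴.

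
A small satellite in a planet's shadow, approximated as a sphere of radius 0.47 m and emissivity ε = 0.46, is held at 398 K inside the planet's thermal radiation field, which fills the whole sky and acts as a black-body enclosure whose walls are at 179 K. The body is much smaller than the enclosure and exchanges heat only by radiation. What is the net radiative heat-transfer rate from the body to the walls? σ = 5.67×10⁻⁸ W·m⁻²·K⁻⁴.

P_net ≈ 1740 W

For a small grey body in a large enclosure: P_net = εσA(T_body⁴ − T_wall⁴).
A = 4πr² = 2.776 m²; T_body⁴ − T_wall⁴ = 2.509×10¹⁰ − 1.027×10⁹ = 2.407×10¹⁰ K⁴.
|P_net| = 0.46·5.67×10⁻⁸·2.776·2.407×10¹⁰.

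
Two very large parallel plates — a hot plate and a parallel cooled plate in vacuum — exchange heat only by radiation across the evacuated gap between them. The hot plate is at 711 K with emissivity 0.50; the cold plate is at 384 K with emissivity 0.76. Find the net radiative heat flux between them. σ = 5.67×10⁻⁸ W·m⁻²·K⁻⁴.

For two infinite grey parallel plates, q = σ(T₁⁴ − T₂⁴)/(1/ε₁ + 1/ε₂ − 1).
T₁⁴ − T₂⁴ = 2.556×10¹¹ − 2.174×10¹⁰ = 2.338×10¹¹ K⁴.
1/ε₁ + 1/ε₂ − 1 = 2.000 + 1.316 − 1 = 2.316.
q = 5.67×10⁻⁸ × 2.338×10¹¹ / 2.316.

q ≈ 5720 W/m²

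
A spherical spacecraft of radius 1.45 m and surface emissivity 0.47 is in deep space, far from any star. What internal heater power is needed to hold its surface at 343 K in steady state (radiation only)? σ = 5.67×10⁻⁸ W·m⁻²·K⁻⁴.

P ≈ 9750 W

P = εσ·4πr²·T⁴.
4πr² = 26.42 m²; T⁴ = 1.384×10¹⁰ K⁴.
P = 0.47·5.67×10⁻⁸·26.42·1.384×10¹⁰.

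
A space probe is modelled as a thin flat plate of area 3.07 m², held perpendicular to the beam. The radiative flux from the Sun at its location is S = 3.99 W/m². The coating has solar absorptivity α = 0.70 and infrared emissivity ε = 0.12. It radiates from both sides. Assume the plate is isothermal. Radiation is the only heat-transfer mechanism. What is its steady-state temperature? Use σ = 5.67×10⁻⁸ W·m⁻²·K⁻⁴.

At equilibrium, absorbed power = emitted power.
Absorbing cross-section = A = 3.070 m²; emitting surface = 2A = 6.140 m² (ratio 2).
αS·A_cross = εσ·A_surf·T⁴  ⇒  T⁴ = αS/(ε·2σ).
T⁴ = 0.700·3.99/(0.12·2·5.67×10⁻⁸) = 2.052×10⁸ K⁴.
T = (2.052×10⁸)^(1/4).

T ≈ 120 K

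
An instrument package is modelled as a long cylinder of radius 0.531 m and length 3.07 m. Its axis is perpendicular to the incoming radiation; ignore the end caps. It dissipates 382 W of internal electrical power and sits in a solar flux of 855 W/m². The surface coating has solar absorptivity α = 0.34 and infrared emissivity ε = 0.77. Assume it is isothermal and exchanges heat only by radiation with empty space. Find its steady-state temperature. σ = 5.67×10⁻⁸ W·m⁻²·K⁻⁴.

T ≈ 234 K

At steady state, absorbed solar power + internal power = radiated power.
Absorbed: α·S·A_cross = 0.34·855·3.260 = 947.8 W (cross-section 2rL).
Total input = 947.8 + 382 = 1330 W.
Radiated: εσ·A_surf·T⁴ with A_surf = 2πrL = 10.24 m².
T⁴ = 1330/(0.77·5.67×10⁻⁸·10.24) = 2.974×10⁹ K⁴.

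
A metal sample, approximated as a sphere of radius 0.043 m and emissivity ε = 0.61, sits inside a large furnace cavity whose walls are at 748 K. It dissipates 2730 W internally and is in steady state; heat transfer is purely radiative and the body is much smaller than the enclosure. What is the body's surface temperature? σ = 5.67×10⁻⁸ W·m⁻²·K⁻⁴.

For a small grey body in a large enclosure, net radiated power = εσA(T⁴ − T_w⁴).
Steady state: P = εσA(T⁴ − T_w⁴) with A = 4πr² = 0.02324 m².
T⁴ = P/(εσA) + T_w⁴ = 2730/(0.61·5.67×10⁻⁸·0.02324) + (748)⁴
    = 3.397×10¹² + 3.130×10¹¹ = 3.710×10¹² K⁴.

T ≈ 1390 K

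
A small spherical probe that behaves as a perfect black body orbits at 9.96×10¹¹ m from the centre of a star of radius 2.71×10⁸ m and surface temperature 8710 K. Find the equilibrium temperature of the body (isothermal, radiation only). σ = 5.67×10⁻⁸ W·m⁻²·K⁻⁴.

T ≈ 102 K

The star's surface emits σT_*⁴; at distance d the flux is S = σT_*⁴(R_*/d)².
S = 5.67×10⁻⁸·(8710)⁴·(2.71×10⁸/9.96×10¹¹)² = 24.16 W/m².
For an isothermal sphere T⁴ = (1−a)S/(4σ) = 1.065×10⁸ K⁴.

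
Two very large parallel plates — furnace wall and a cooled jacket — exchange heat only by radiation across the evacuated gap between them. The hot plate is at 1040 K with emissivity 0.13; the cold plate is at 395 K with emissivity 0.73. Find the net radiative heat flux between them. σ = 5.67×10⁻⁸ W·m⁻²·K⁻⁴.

For two infinite grey parallel plates, q = σ(T₁⁴ − T₂⁴)/(1/ε₁ + 1/ε₂ − 1).
T₁⁴ − T₂⁴ = 1.170×10¹² − 2.434×10¹⁰ = 1.146×10¹² K⁴.
1/ε₁ + 1/ε₂ − 1 = 7.692 + 1.370 − 1 = 8.062.
q = 5.67×10⁻⁸ × 1.146×10¹² / 8.062.

q ≈ 8060 W/m²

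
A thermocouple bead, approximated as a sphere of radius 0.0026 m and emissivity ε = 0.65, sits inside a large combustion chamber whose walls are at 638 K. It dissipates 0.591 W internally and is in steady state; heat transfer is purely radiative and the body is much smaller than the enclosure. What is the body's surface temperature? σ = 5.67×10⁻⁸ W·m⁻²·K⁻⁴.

For a small grey body in a large enclosure, net radiated power = εσA(T⁴ − T_w⁴).
Steady state: P = εσA(T⁴ − T_w⁴) with A = 4πr² = 8.495×10⁻⁵ m².
T⁴ = P/(εσA) + T_w⁴ = 0.591/(0.65·5.67×10⁻⁸·8.495×10⁻⁵) + (638)⁴
    = 1.888×10¹¹ + 1.657×10¹¹ = 3.545×10¹¹ K⁴.

T ≈ 772 K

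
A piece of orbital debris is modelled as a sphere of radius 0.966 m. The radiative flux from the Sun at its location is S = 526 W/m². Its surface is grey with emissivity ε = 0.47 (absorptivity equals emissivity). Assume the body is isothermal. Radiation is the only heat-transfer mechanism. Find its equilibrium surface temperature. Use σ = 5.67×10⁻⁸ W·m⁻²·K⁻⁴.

At equilibrium, absorbed power = emitted power.
Absorbing cross-section = πr² = 2.932 m²; emitting surface = 4πr² = 11.73 m² (ratio 4).
εS·A_cross = εσ·A_surf·T⁴  ⇒  T⁴ = S/(4σ)   (ε cancels).
T⁴ = 526/(4·5.67×10⁻⁸) = 2.319×10⁹ K⁴.
T = (2.319×10⁹)^(1/4).

T ≈ 219 K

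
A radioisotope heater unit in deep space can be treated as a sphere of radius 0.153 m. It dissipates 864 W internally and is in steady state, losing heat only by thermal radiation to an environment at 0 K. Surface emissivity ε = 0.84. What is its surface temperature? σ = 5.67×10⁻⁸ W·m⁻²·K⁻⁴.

T ≈ 498 K

Steady state: internal power = radiated power, P = εσA T⁴.
Radiating area A = 4πr² = 0.2942 m².
T⁴ = P/(εσA) = 864/(0.84·5.67×10⁻⁸·0.2942) = 6.167×10¹⁰ K⁴.
T = (6.167×10¹⁰)^(1/4).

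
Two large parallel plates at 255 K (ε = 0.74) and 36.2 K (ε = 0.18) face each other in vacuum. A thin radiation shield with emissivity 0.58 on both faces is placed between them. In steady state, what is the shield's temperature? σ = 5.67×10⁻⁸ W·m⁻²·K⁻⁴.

T_s ≈ 237 K

In steady state the net flux on the hot side equals that on the cold side.
σ(T₁⁴−T_s⁴)/D₁ = σ(T_s⁴−T₂⁴)/D₂, with D₁ = 1/ε₁+1/ε_s−1 = 2.075, D₂ = 1/ε_s+1/ε₂−1 = 6.280.
Solve for T_s⁴: T_s⁴ = (D₂·T₁⁴ + D₁·T₂⁴)/(D₁+D₂) = 3.178×10⁹ K⁴.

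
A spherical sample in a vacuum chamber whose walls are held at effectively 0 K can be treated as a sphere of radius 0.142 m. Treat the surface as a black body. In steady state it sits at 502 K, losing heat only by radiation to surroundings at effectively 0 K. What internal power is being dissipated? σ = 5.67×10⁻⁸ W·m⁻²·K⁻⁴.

P ≈ 912 W

Steady state: P = εσA T⁴.
A = 4πr² = 0.2534 m²; T⁴ = (502)⁴ = 6.351×10¹⁰ K⁴.
P = 1.0 × 5.67×10⁻⁸ × 0.2534 × 6.351×10¹⁰.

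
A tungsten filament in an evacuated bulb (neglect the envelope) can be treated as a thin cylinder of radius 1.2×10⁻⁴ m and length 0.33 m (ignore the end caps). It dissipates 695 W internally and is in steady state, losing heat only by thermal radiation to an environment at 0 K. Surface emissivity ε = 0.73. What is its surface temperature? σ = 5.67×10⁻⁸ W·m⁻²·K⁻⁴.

Steady state: internal power = radiated power, P = εσA T⁴.
Radiating area A = 2πrL = 2.488×10⁻⁴ m².
T⁴ = P/(εσA) = 695/(0.73·5.67×10⁻⁸·2.488×10⁻⁴) = 6.748×10¹³ K⁴.
T = (6.748×10¹³)^(1/4).

T ≈ 2870 K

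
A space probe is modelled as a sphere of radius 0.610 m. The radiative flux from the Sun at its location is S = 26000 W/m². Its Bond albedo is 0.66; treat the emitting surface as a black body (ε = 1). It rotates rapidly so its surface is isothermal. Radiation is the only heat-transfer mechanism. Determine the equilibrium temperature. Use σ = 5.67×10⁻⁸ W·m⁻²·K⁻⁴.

At equilibrium, absorbed power = emitted power.
Absorbing cross-section = πr² = 1.169 m²; emitting surface = 4πr² = 4.676 m² (ratio 4).
(1−a)S·A_cross = εσ·A_surf·T⁴  ⇒  T⁴ = (1−a)S/(4σ).
T⁴ = 0.340·26000/(4·5.67×10⁻⁸) = 3.898×10¹⁰ K⁴.
T = (3.898×10¹⁰)^(1/4).

T ≈ 444 K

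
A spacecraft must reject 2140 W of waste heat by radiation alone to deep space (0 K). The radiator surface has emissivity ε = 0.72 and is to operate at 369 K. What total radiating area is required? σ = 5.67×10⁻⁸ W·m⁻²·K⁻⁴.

P = εσA T⁴ ⇒ A = P/(εσT⁴).
T⁴ = 1.854×10¹⁰ K⁴.
A = 2140/(0.72 × 5.67×10⁻⁸ × 1.854×10¹⁰).

A ≈ 2.83 m²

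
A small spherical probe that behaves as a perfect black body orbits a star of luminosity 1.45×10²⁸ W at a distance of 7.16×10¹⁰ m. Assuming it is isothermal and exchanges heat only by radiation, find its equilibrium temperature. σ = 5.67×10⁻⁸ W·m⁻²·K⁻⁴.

T ≈ 998 K

First find the stellar flux at distance d: S = L/(4πd²) = 1.45×10²⁸/(4π·(7.16×10¹⁰)²) = 2.251×10⁵ W/m².
For an isothermal sphere, absorbed (1−a)S·πr² = emitted σ·4πr²·T⁴, so T⁴ = (1−a)S/(4σ).
T⁴ = 1.00·2.251×10⁵/(4·5.67×10⁻⁸) = 9.924×10¹¹ K⁴.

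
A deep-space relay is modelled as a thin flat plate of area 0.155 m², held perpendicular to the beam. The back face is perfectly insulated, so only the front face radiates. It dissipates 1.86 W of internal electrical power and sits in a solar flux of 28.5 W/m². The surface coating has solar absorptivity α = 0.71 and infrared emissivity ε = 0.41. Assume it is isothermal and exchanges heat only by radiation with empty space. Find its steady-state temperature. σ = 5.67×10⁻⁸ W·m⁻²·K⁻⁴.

T ≈ 193 K

At steady state, absorbed solar power + internal power = radiated power.
Absorbed: α·S·A_cross = 0.71·28.5·0.1550 = 3.136 W (cross-section A).
Total input = 3.136 + 1.86 = 4.996 W.
Radiated: εσ·A_surf·T⁴ with A_surf = A = 0.1550 m².
T⁴ = 4.996/(0.41·5.67×10⁻⁸·0.1550) = 1.387×10⁹ K⁴.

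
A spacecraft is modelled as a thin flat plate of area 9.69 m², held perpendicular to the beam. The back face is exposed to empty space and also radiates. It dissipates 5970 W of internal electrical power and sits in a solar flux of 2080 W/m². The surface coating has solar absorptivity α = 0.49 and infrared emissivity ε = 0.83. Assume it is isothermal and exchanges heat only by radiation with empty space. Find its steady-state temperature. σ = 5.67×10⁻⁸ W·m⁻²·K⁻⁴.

T ≈ 363 K

At steady state, absorbed solar power + internal power = radiated power.
Absorbed: α·S·A_cross = 0.49·2080·9.690 = 9876 W (cross-section A).
Total input = 9876 + 5970 = 15850 W.
Radiated: εσ·A_surf·T⁴ with A_surf = 2A = 19.38 m².
T⁴ = 15850/(0.83·5.67×10⁻⁸·19.38) = 1.737×10¹⁰ K⁴.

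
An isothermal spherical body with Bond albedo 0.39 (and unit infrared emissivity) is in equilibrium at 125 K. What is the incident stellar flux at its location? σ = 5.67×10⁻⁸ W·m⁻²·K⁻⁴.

(1−a)S·πr² = σ·4πr²·T⁴ ⇒ S = 4σT⁴/(1−a).
S = 4·5.67×10⁻⁸·2.441×10⁸/0.610.

S ≈ 90.8 W/m²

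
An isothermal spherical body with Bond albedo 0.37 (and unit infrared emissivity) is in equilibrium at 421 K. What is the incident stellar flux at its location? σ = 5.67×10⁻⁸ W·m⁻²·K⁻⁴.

(1−a)S·πr² = σ·4πr²·T⁴ ⇒ S = 4σT⁴/(1−a).
S = 4·5.67×10⁻⁸·3.141×10¹⁰/0.630.

S ≈ 11300 W/m²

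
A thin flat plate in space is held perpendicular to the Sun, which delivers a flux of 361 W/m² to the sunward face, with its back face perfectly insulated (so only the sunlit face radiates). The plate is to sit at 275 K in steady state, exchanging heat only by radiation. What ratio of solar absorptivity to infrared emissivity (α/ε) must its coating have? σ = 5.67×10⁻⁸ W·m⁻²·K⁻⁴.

Balance: αS·A = εσ·1A·T⁴ ⇒ α/ε = σT⁴/S.
α/ε = 5.67×10⁻⁸·(275)⁴/361 = 5.67×10⁻⁸·5.719×10⁹/361.

α/ε ≈ 0.898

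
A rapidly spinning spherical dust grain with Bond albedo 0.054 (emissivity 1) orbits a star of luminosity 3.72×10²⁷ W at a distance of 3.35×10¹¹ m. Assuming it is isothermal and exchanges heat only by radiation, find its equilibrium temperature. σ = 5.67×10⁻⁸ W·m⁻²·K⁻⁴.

First find the stellar flux at distance d: S = L/(4πd²) = 3.72×10²⁷/(4π·(3.35×10¹¹)²) = 2638 W/m².
For an isothermal sphere, absorbed (1−a)S·πr² = emitted σ·4πr²·T⁴, so T⁴ = (1−a)S/(4σ).
T⁴ = 0.946·2638/(4·5.67×10⁻⁸) = 1.100×10¹⁰ K⁴.

T ≈ 324 K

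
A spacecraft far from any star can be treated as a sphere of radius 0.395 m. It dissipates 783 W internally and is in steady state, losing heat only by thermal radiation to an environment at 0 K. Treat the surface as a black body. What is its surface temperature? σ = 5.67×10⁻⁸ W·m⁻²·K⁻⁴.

T ≈ 290 K

Steady state: internal power = radiated power, P = εσA T⁴.
Radiating area A = 4πr² = 1.961 m².
T⁴ = P/(εσA) = 783/(1.0·5.67×10⁻⁸·1.961) = 7.043×10⁹ K⁴.
T = (7.043×10⁹)^(1/4).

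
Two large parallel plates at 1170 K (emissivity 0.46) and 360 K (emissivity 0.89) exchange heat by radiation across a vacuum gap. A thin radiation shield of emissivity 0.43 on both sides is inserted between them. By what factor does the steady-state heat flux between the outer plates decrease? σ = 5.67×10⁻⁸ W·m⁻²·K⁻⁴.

factor ≈ 2.59

Without shield: q₀ = σΔ(T⁴)/(1/ε₁+1/ε₂−1) with denominator 2.298.
With shield the two gaps are in series; the resistances add: (1/ε₁+1/ε_s−1)+(1/ε_s+1/ε₂−1) = 3.499+2.449 = 5.949.
Heat-flux ratio q₀/q = 5.949/2.298.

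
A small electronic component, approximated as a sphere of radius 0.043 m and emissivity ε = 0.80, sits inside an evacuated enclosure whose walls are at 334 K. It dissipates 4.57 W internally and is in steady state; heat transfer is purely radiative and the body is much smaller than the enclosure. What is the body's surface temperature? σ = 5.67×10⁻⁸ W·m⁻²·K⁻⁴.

T ≈ 360 K

For a small grey body in a large enclosure, net radiated power = εσA(T⁴ − T_w⁴).
Steady state: P = εσA(T⁴ − T_w⁴) with A = 4πr² = 0.02324 m².
T⁴ = P/(εσA) + T_w⁴ = 4.57/(0.80·5.67×10⁻⁸·0.02324) + (334)⁴
    = 4.336×10⁹ + 1.244×10¹⁰ = 1.678×10¹⁰ K⁴.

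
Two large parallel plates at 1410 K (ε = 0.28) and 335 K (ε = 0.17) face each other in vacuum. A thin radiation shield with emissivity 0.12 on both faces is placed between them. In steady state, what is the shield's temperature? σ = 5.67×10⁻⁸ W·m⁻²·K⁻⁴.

T_s ≈ 1210 K

In steady state the net flux on the hot side equals that on the cold side.
σ(T₁⁴−T_s⁴)/D₁ = σ(T_s⁴−T₂⁴)/D₂, with D₁ = 1/ε₁+1/ε_s−1 = 10.90, D₂ = 1/ε_s+1/ε₂−1 = 13.22.
Solve for T_s⁴: T_s⁴ = (D₂·T₁⁴ + D₁·T₂⁴)/(D₁+D₂) = 2.171×10¹² K⁴.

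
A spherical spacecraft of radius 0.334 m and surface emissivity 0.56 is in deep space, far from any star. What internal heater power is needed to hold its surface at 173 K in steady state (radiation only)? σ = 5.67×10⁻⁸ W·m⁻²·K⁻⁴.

P = εσ·4πr²·T⁴.
4πr² = 1.402 m²; T⁴ = 8.957×10⁸ K⁴.
P = 0.56·5.67×10⁻⁸·1.402·8.957×10⁸.

P ≈ 39.9 W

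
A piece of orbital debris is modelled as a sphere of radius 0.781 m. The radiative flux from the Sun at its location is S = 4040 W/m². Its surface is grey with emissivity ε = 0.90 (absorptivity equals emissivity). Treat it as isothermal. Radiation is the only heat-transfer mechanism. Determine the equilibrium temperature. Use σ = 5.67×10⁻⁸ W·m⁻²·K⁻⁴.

At equilibrium, absorbed power = emitted power.
Absorbing cross-section = πr² = 1.916 m²; emitting surface = 4πr² = 7.665 m² (ratio 4).
εS·A_cross = εσ·A_surf·T⁴  ⇒  T⁴ = S/(4σ)   (ε cancels).
T⁴ = 4040/(4·5.67×10⁻⁸) = 1.781×10¹⁰ K⁴.
T = (1.781×10¹⁰)^(1/4).

T ≈ 365 K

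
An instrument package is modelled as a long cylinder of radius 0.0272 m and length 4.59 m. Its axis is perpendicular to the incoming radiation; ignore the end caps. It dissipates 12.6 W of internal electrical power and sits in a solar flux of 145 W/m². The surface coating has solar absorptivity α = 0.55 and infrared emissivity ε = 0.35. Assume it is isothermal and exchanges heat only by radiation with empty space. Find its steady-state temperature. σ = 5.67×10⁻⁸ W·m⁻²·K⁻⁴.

T ≈ 214 K

At steady state, absorbed solar power + internal power = radiated power.
Absorbed: α·S·A_cross = 0.55·145·0.2497 = 19.91 W (cross-section 2rL).
Total input = 19.91 + 12.6 = 32.51 W.
Radiated: εσ·A_surf·T⁴ with A_surf = 2πrL = 0.7844 m².
T⁴ = 32.51/(0.35·5.67×10⁻⁸·0.7844) = 2.089×10⁹ K⁴.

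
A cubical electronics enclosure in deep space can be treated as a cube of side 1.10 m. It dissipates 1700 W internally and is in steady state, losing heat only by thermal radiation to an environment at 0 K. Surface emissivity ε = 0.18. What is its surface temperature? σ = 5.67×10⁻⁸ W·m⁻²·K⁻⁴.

T ≈ 389 K

Steady state: internal power = radiated power, P = εσA T⁴.
Radiating area A = 6L² = 7.260 m².
T⁴ = P/(εσA) = 1700/(0.18·5.67×10⁻⁸·7.260) = 2.294×10¹⁰ K⁴.
T = (2.294×10¹⁰)^(1/4).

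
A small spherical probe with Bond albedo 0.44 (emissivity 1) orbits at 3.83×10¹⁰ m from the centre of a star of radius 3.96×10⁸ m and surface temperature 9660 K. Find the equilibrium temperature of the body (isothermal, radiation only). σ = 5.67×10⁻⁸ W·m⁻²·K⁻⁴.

T ≈ 601 K

The star's surface emits σT_*⁴; at distance d the flux is S = σT_*⁴(R_*/d)².
S = 5.67×10⁻⁸·(9660)⁴·(3.96×10⁸/3.83×10¹⁰)² = 52780 W/m².
For an isothermal sphere T⁴ = (1−a)S/(4σ) = 1.303×10¹¹ K⁴.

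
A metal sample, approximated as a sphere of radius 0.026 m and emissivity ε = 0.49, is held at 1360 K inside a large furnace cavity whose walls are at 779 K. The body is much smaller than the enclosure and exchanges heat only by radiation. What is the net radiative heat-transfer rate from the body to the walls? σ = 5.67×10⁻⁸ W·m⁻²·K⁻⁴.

For a small grey body in a large enclosure: P_net = εσA(T_body⁴ − T_wall⁴).
A = 4πr² = 0.008495 m²; T_body⁴ − T_wall⁴ = 3.421×10¹² − 3.683×10¹¹ = 3.053×10¹² K⁴.
|P_net| = 0.49·5.67×10⁻⁸·0.008495·3.053×10¹².

P_net ≈ 720 W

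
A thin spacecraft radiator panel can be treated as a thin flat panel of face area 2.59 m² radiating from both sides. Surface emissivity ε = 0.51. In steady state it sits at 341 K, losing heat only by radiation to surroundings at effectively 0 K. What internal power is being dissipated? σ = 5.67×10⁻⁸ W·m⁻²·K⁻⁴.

Steady state: P = εσA T⁴.
A = 2·2.59 = 5.180 m²; T⁴ = (341)⁴ = 1.352×10¹⁰ K⁴.
P = 0.51 × 5.67×10⁻⁸ × 5.180 × 1.352×10¹⁰.

P ≈ 2030 W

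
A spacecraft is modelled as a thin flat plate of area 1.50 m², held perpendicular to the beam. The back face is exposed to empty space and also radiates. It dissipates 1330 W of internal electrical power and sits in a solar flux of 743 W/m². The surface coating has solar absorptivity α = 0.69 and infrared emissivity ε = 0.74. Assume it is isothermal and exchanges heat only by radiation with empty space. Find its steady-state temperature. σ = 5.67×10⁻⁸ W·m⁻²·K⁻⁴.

T ≈ 359 K

At steady state, absorbed solar power + internal power = radiated power.
Absorbed: α·S·A_cross = 0.69·743·1.500 = 769.0 W (cross-section A).
Total input = 769.0 + 1330 = 2099 W.
Radiated: εσ·A_surf·T⁴ with A_surf = 2A = 3.000 m².
T⁴ = 2099/(0.74·5.67×10⁻⁸·3.000) = 1.668×10¹⁰ K⁴.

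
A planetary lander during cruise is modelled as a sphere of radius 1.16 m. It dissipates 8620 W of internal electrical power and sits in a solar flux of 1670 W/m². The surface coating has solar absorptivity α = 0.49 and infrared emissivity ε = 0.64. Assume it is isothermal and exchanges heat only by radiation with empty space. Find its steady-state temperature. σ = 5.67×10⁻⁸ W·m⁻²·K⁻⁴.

T ≈ 375 K

At steady state, absorbed solar power + internal power = radiated power.
Absorbed: α·S·A_cross = 0.49·1670·4.227 = 3459 W (cross-section πr²).
Total input = 3459 + 8620 = 12080 W.
Radiated: εσ·A_surf·T⁴ with A_surf = 4πr² = 16.91 m².
T⁴ = 12080/(0.64·5.67×10⁻⁸·16.91) = 1.969×10¹⁰ K⁴.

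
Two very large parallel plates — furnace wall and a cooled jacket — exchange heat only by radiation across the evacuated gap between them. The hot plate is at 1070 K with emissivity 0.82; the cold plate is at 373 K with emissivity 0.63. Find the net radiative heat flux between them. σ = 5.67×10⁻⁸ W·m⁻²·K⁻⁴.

For two infinite grey parallel plates, q = σ(T₁⁴ − T₂⁴)/(1/ε₁ + 1/ε₂ − 1).
T₁⁴ − T₂⁴ = 1.311×10¹² − 1.936×10¹⁰ = 1.291×10¹² K⁴.
1/ε₁ + 1/ε₂ − 1 = 1.220 + 1.587 − 1 = 1.807.
q = 5.67×10⁻⁸ × 1.291×10¹² / 1.807.

q ≈ 40500 W/m²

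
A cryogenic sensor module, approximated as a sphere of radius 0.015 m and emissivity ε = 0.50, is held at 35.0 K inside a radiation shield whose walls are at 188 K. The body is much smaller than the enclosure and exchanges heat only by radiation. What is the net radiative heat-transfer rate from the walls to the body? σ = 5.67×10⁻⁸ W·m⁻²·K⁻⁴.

P_net ≈ 0.100 W

For a small grey body in a large enclosure: P_net = εσA(T_body⁴ − T_wall⁴).
A = 4πr² = 0.002827 m²; T_body⁴ − T_wall⁴ = 1.501×10⁶ − 1.249×10⁹ = -1.248×10⁹ K⁴.
|P_net| = 0.50·5.67×10⁻⁸·0.002827·1.248×10⁹.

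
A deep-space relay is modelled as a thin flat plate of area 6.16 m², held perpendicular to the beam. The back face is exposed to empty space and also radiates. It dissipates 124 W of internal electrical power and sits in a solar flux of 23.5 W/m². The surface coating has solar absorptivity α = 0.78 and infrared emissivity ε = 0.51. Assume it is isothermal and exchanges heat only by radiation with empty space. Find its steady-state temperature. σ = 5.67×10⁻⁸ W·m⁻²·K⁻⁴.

T ≈ 161 K

At steady state, absorbed solar power + internal power = radiated power.
Absorbed: α·S·A_cross = 0.78·23.5·6.160 = 112.9 W (cross-section A).
Total input = 112.9 + 124 = 236.9 W.
Radiated: εσ·A_surf·T⁴ with A_surf = 2A = 12.32 m².
T⁴ = 236.9/(0.51·5.67×10⁻⁸·12.32) = 6.650×10⁸ K⁴.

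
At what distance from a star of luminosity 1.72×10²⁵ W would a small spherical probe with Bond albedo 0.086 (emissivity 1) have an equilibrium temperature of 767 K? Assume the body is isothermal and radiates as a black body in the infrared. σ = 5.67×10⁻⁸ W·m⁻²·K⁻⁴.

d ≈ 3.99×10⁹ m

For an isothermal black-emitting sphere, (1−a)S·πr² = σ·4πr²·T⁴ ⇒ S = 4σT⁴/(1−a).
S = 4·5.67×10⁻⁸·(767)⁴/0.914 = 85880 W/m².
Flux falls as S = L/(4πd²), so d = √(L/(4πS)) = √(1.72×10²⁵/(4π·85880)).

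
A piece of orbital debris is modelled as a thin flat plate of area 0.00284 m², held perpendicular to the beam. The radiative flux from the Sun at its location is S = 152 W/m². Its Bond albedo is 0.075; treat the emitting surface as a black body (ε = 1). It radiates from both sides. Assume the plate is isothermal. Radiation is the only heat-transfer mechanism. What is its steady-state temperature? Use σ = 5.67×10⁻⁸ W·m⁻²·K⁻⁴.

T ≈ 188 K

At equilibrium, absorbed power = emitted power.
Absorbing cross-section = A = 0.002840 m²; emitting surface = 2A = 0.005680 m² (ratio 2).
(1−a)S·A_cross = εσ·A_surf·T⁴  ⇒  T⁴ = (1−a)S/(2σ).
T⁴ = 0.925·152/(2·5.67×10⁻⁸) = 1.240×10⁹ K⁴.
T = (1.240×10⁹)^(1/4).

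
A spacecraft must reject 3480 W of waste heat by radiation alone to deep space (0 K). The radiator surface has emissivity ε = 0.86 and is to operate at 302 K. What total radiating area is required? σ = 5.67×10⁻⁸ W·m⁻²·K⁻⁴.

A ≈ 8.58 m²

P = εσA T⁴ ⇒ A = P/(εσT⁴).
T⁴ = 8.318×10⁹ K⁴.
A = 3480/(0.86 × 5.67×10⁻⁸ × 8.318×10⁹).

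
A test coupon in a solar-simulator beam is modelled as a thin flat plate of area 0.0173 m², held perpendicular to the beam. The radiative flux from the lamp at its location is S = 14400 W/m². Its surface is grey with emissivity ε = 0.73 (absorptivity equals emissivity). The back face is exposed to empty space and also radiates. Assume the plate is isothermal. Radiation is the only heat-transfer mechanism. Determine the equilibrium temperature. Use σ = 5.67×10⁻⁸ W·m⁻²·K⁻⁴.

T ≈ 597 K

At equilibrium, absorbed power = emitted power.
Absorbing cross-section = A = 0.01730 m²; emitting surface = 2A = 0.03460 m² (ratio 2).
εS·A_cross = εσ·A_surf·T⁴  ⇒  T⁴ = S/(2σ)   (ε cancels).
T⁴ = 14400/(2·5.67×10⁻⁸) = 1.270×10¹¹ K⁴.
T = (1.270×10¹¹)^(1/4).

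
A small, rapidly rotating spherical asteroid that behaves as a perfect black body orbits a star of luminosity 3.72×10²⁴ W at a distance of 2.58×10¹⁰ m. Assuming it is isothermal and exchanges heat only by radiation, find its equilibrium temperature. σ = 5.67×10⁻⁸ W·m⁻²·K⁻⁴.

First find the stellar flux at distance d: S = L/(4πd²) = 3.72×10²⁴/(4π·(2.58×10¹⁰)²) = 444.7 W/m².
For an isothermal sphere, absorbed (1−a)S·πr² = emitted σ·4πr²·T⁴, so T⁴ = (1−a)S/(4σ).
T⁴ = 1.00·444.7/(4·5.67×10⁻⁸) = 1.961×10⁹ K⁴.

T ≈ 210 K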